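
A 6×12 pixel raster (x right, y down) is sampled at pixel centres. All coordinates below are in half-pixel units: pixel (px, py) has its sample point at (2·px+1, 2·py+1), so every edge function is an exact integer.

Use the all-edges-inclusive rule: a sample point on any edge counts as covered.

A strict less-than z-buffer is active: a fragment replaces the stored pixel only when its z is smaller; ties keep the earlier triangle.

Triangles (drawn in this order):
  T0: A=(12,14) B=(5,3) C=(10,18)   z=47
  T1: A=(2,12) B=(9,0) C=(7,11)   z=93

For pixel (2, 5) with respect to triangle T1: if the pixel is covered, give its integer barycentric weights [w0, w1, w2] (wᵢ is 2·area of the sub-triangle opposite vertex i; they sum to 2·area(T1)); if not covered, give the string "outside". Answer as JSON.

T0:
  2·area = 50  (B↔C swapped to make it positive)
  edge (12, 14)→(10, 18): d=(-2,4) inclusive
  edge (10, 18)→(5, 3): d=(-5,-15) inclusive
  edge (5, 3)→(12, 14): d=(7,11) inclusive
    (2,1)@(5, 3): e=[50,0,0] → █  [on edge]
    (3,1)@(7, 3): e=[42,30,-22] → ·
    (2,2)@(5, 5): e=[46,-10,14] → ·
    (3,3)@(7, 7): e=[34,10,6] → █
    (4,3)@(9, 7): e=[26,40,-16] → ·
    (3,4)@(7, 9): e=[30,0,20] → █  [on edge]
    (4,4)@(9, 9): e=[22,30,-2] → ·
    (3,5)@(7, 11): e=[26,-10,34] → ·
    (4,5)@(9, 11): e=[18,20,12] → █
    (5,5)@(11, 11): e=[10,50,-10] → ·
    (4,6)@(9, 13): e=[14,10,26] → █
    (5,6)@(11, 13): e=[6,40,4] → █
    (4,7)@(9, 15): e=[10,0,40] → █  [on edge]
    (5,10)@(11, 21): e=[-10,0,60] → ·  [on edge]
  covered (8 px):
    · · · · · ·
    · · █ · · ·
    · · · · · ·
    · · · █ · ·
    · · · █ · ·
    · · · · █ ·
    · · · · █ █
    · · · · █ █
    · · · · · ·
    · · · · · ·
    · · · · · ·
    · · · · · ·
T1:
  2·area = 53
  edge (2, 12)→(9, 0): d=(7,-12) inclusive
  edge (9, 0)→(7, 11): d=(-2,11) inclusive
  edge (7, 11)→(2, 12): d=(-5,1) inclusive
    (3,2)@(7, 5): e=[11,12,30] → █
    (4,2)@(9, 5): e=[35,-10,28] → ·
    (2,3)@(5, 7): e=[1,30,22] → █
    (4,3)@(9, 7): e=[49,-14,18] → ·
    (2,4)@(5, 9): e=[15,26,12] → █
    (4,4)@(9, 9): e=[63,-18,8] → ·
    (1,5)@(3, 11): e=[5,44,4] → █
    (3,5)@(7, 11): e=[53,0,0] → █  [on edge]
    (4,5)@(9, 11): e=[77,-22,-2] → ·
    (1,6)@(3, 13): e=[19,40,-6] → ·
    (2,6)@(5, 13): e=[43,18,-8] → ·
    (3,6)@(7, 13): e=[67,-4,-10] → ·
  covered (8 px):
    · · · · · ·
    · · · · · ·
    · · · █ · ·
    · · █ █ · ·
    · · █ █ · ·
    · █ █ █ · ·
    · · · · · ·
    · · · · · ·
    · · · · · ·
    · · · · · ·
    · · · · · ·
    · · · · · ·

Final: [22,2,29]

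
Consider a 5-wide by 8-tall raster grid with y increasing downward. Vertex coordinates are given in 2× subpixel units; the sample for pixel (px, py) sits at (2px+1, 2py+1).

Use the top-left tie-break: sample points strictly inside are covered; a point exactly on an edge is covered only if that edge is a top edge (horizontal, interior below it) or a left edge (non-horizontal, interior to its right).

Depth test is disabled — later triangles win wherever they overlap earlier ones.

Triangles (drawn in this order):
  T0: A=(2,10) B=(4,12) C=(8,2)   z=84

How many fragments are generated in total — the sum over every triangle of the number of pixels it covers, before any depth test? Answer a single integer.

T0:
  2·area = 28  (B↔C swapped to make it positive)
  edge (2, 10)→(8, 2): d=(6,-8) top-left  bias=+0
  edge (8, 2)→(4, 12): d=(-4,10) right/bottom  bias=-1
  edge (4, 12)→(2, 10): d=(-2,-2) top-left  bias=+0
    (2,3)@(5, 7): e=[6,10,12] → X
    (3,3)@(7, 7): e=[22,-10,16] → .
    (0,4)@(1, 9): e=[-14,42,0] → .  [on edge]
    (1,4)@(3, 9): e=[2,22,4] → X
    (3,4)@(7, 9): e=[34,-18,12] → .
    (1,5)@(3, 11): e=[14,14,0] → X  [on edge]
    (2,5)@(5, 11): e=[30,-6,4] → .
    (1,6)@(3, 13): e=[26,6,-4] → .
    (2,6)@(5, 13): e=[42,-14,0] → .  [on edge]
    (3,7)@(7, 15): e=[70,-42,0] → .  [on edge]
  covered (4 px):
    . . . . .
    . . . . .
    . . . . .
    . . X . .
    . X X . .
    . X . . .
    . . . . .
    . . . . .

Result: 4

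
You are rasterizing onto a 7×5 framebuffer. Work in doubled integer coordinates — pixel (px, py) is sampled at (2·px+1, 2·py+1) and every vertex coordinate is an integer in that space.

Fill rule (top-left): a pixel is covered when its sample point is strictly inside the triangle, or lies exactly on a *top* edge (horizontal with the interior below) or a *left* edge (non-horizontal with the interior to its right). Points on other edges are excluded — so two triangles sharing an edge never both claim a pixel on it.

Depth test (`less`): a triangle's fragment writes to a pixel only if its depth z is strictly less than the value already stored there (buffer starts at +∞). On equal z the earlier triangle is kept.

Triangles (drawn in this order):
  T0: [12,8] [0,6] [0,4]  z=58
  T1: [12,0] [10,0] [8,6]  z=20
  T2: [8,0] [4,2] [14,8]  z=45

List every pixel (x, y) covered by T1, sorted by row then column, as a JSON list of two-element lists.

T0:
  2·area = 24
  edge (12, 8)→(0, 6): d=(-12,-2) top-left  bias=+0
  edge (0, 6)→(0, 4): d=(0,-2) top-left  bias=+0
  edge (0, 4)→(12, 8): d=(12,4) right/bottom  bias=-1
    (0,2)@(1, 5): e=[14,2,8] → █
    (1,2)@(3, 5): e=[18,6,0] → ·  [on edge]
    (0,3)@(1, 7): e=[-10,2,32] → ·
    (3,3)@(7, 7): e=[2,14,8] → █
    (4,3)@(9, 7): e=[6,18,0] → ·  [on edge]
    (3,4)@(7, 9): e=[-22,14,32] → ·
  covered (2 px):
    · · · · · · ·
    · · · · · · ·
    █ · · · · · ·
    · · · █ · · ·
    · · · · · · ·
T1:
  2·area = 12  (B↔C swapped to make it positive)
  edge (12, 0)→(8, 6): d=(-4,6) right/bottom  bias=-1
  edge (8, 6)→(10, 0): d=(2,-6) top-left  bias=+0
  edge (10, 0)→(12, 0): d=(2,0) top-left  bias=+0
    (5,0)@(11, 1): e=[2,8,2] → █
    (6,0)@(13, 1): e=[-10,20,2] → ·
    (4,1)@(9, 3): e=[6,0,6] → █  [on edge]
    (5,1)@(11, 3): e=[-6,12,6] → ·
    (4,2)@(9, 5): e=[-2,4,10] → ·
    (3,4)@(7, 9): e=[-6,0,18] → ·  [on edge]
  covered (2 px):
    · · · · · █ ·
    · · · · █ · ·
    · · · · · · ·
    · · · · · · ·
    · · · · · · ·
T2:
  2·area = 44  (B↔C swapped to make it positive)
  edge (8, 0)→(14, 8): d=(6,8) right/bottom  bias=-1
  edge (14, 8)→(4, 2): d=(-10,-6) top-left  bias=+0
  edge (4, 2)→(8, 0): d=(4,-2) top-left  bias=+0
    (3,0)@(7, 1): e=[14,28,2] → █
    (4,0)@(9, 1): e=[-2,40,6] → ·
    (3,1)@(7, 3): e=[26,8,10] → █
    (4,1)@(9, 3): e=[10,20,14] → █
    (5,1)@(11, 3): e=[-6,32,18] → ·
    (3,2)@(7, 5): e=[38,-12,18] → ·
    (4,2)@(9, 5): e=[22,0,22] → █  [on edge]
    (5,2)@(11, 5): e=[6,12,26] → █
    (6,2)@(13, 5): e=[-10,24,30] → ·
    (4,3)@(9, 7): e=[34,-20,30] → ·
    (5,3)@(11, 7): e=[18,-8,34] → ·
    (6,3)@(13, 7): e=[2,4,38] → █
  covered (6 px):
    · · · █ · · ·
    · · · █ █ · ·
    · · · · █ █ ·
    · · · · · · █
    · · · · · · ·

Result: [[5,0],[4,1]]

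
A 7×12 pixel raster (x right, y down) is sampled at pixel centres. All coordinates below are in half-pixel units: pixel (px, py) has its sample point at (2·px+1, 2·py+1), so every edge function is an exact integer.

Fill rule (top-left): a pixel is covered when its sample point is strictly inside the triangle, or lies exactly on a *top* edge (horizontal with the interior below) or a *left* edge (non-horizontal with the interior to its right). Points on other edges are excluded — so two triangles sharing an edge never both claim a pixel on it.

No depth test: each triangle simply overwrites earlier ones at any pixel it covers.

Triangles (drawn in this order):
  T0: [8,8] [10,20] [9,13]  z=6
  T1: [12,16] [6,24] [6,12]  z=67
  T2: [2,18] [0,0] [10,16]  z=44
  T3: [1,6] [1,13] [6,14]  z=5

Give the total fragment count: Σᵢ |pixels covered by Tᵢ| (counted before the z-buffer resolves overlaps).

T0:
  2·area = 2  (B↔C swapped to make it positive)
  edge (8, 8)→(9, 13): d=(1,5) right/bottom  bias=-1
  edge (9, 13)→(10, 20): d=(1,7) right/bottom  bias=-1
  edge (10, 20)→(8, 8): d=(-2,-12) top-left  bias=+0
    (3,1)@(7, 3): e=[0,4,-2] → ·  [on edge]
    (4,6)@(9, 13): e=[0,0,2] → ·  [on edge]
    (5,11)@(11, 23): e=[0,-4,6] → ·  [on edge]
  covered (0 px):
    · · · · · · ·
    · · · · · · ·
    · · · · · · ·
    · · · · · · ·
    · · · · · · ·
    · · · · · · ·
    · · · · · · ·
    · · · · · · ·
    · · · · · · ·
    · · · · · · ·
    · · · · · · ·
    · · · · · · ·
T1:
  2·area = 72
  edge (12, 16)→(6, 24): d=(-6,8) right/bottom  bias=-1
  edge (6, 24)→(6, 12): d=(0,-12) top-left  bias=+0
  edge (6, 12)→(12, 16): d=(6,4) right/bottom  bias=-1
    (3,6)@(7, 13): e=[58,12,2] → █
    (4,6)@(9, 13): e=[42,36,-6] → ·
    (3,7)@(7, 15): e=[46,12,14] → █
    (4,7)@(9, 15): e=[30,36,6] → █
    (5,7)@(11, 15): e=[14,60,-2] → ·
    (3,8)@(7, 17): e=[34,12,26] → █
    (5,8)@(11, 17): e=[2,60,10] → █
    (6,8)@(13, 17): e=[-14,84,2] → ·
    (3,9)@(7, 19): e=[22,12,38] → █
    (5,9)@(11, 19): e=[-10,60,22] → ·
    (3,10)@(7, 21): e=[10,12,50] → █
    (4,10)@(9, 21): e=[-6,36,42] → ·
  covered (9 px):
    · · · · · · ·
    · · · · · · ·
    · · · · · · ·
    · · · · · · ·
    · · · · · · ·
    · · · · · · ·
    · · · █ · · ·
    · · · █ █ · ·
    · · · █ █ █ ·
    · · · █ █ · ·
    · · · █ · · ·
    · · · · · · ·
T2:
  2·area = 148
  edge (2, 18)→(0, 0): d=(-2,-18) top-left  bias=+0
  edge (0, 0)→(10, 16): d=(10,16) right/bottom  bias=-1
  edge (10, 16)→(2, 18): d=(-8,2) right/bottom  bias=-1
    (0,1)@(1, 3): e=[12,14,122] → █
    (1,1)@(3, 3): e=[48,-18,118] → ·
    (0,2)@(1, 5): e=[8,34,106] → █
    (1,2)@(3, 5): e=[44,2,102] → █
    (2,2)@(5, 5): e=[80,-30,98] → ·
    (0,3)@(1, 7): e=[4,54,90] → █
    (2,3)@(5, 7): e=[76,-10,82] → ·
    (0,4)@(1, 9): e=[0,74,74] → █  [on edge]
    (2,4)@(5, 9): e=[72,10,66] → █
    (3,4)@(7, 9): e=[108,-22,62] → ·
    (0,5)@(1, 11): e=[-4,94,58] → ·
    (1,5)@(3, 11): e=[32,62,54] → █
  covered (19 px):
    · · · · · · ·
    █ · · · · · ·
    █ █ · · · · ·
    █ █ · · · · ·
    █ █ █ · · · ·
    · █ █ · · · ·
    · █ █ █ · · ·
    · █ █ █ █ · ·
    · █ █ · · · ·
    · · · · · · ·
    · · · · · · ·
    · · · · · · ·
T3:
  2·area = 35  (B↔C swapped to make it positive)
  edge (1, 6)→(6, 14): d=(5,8) right/bottom  bias=-1
  edge (6, 14)→(1, 13): d=(-5,-1) top-left  bias=+0
  edge (1, 13)→(1, 6): d=(0,-7) top-left  bias=+0
    (0,0)@(1, 1): e=[-25,60,0] → ·  [on edge]
    (0,1)@(1, 3): e=[-15,50,0] → ·  [on edge]
    (0,2)@(1, 5): e=[-5,40,0] → ·  [on edge]
    (0,3)@(1, 7): e=[5,30,0] → █  [on edge]
    (1,3)@(3, 7): e=[-11,32,14] → ·
    (0,4)@(1, 9): e=[15,20,0] → █  [on edge]
    (1,4)@(3, 9): e=[-1,22,14] → ·
    (0,5)@(1, 11): e=[25,10,0] → █  [on edge]
    (1,5)@(3, 11): e=[9,12,14] → █
    (2,5)@(5, 11): e=[-7,14,28] → ·
    (0,6)@(1, 13): e=[35,0,0] → █  [on edge]
    (2,6)@(5, 13): e=[3,4,28] → █
    (0,7)@(1, 15): e=[45,-10,0] → ·  [on edge]
    (5,7)@(11, 15): e=[-35,0,70] → ·  [on edge]
    (0,8)@(1, 17): e=[55,-20,0] → ·  [on edge]
    (0,9)@(1, 19): e=[65,-30,0] → ·  [on edge]
    (0,10)@(1, 21): e=[75,-40,0] → ·  [on edge]
    (0,11)@(1, 23): e=[85,-50,0] → ·  [on edge]
  covered (7 px):
    · · · · · · ·
    · · · · · · ·
    · · · · · · ·
    █ · · · · · ·
    █ · · · · · ·
    █ █ · · · · ·
    █ █ █ · · · ·
    · · · · · · ·
    · · · · · · ·
    · · · · · · ·
    · · · · · · ·
    · · · · · · ·

Final: 35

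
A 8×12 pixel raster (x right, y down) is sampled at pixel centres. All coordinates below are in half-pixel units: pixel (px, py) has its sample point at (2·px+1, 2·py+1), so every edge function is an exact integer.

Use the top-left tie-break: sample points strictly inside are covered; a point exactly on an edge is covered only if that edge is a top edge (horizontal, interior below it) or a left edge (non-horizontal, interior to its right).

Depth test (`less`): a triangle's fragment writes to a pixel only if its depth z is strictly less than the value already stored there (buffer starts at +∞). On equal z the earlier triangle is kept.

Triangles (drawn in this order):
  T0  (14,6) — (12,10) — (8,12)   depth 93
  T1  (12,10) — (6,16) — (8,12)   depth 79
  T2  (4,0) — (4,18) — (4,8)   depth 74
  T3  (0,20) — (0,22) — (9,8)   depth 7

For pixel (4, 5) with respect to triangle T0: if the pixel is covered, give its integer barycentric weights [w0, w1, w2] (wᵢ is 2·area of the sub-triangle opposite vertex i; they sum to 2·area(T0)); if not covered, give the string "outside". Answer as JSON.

T0:
  2·area = 12
  edge (14, 6)→(12, 10): d=(-2,4) right/bottom  bias=-1
  edge (12, 10)→(8, 12): d=(-4,2) right/bottom  bias=-1
  edge (8, 12)→(14, 6): d=(6,-6) top-left  bias=+0
    (7,2)@(15, 5): e=[-2,14,0] → ·  [on edge]
    (6,3)@(13, 7): e=[2,10,0] → #  [on edge]
    (7,3)@(15, 7): e=[-6,6,12] → ·
    (5,4)@(11, 9): e=[6,6,0] → #  [on edge]
    (6,4)@(13, 9): e=[-2,2,12] → ·
    (4,5)@(9, 11): e=[10,2,0] → #  [on edge]
    (5,5)@(11, 11): e=[2,-2,12] → ·
    (3,6)@(7, 13): e=[14,-2,0] → ·  [on edge]
    (4,6)@(9, 13): e=[6,-6,12] → ·
    (2,7)@(5, 15): e=[18,-6,0] → ·  [on edge]
    (1,8)@(3, 17): e=[22,-10,0] → ·  [on edge]
    (0,9)@(1, 19): e=[26,-14,0] → ·  [on edge]
  covered (3 px):
    · · · · · · · ·
    · · · · · · · ·
    · · · · · · · ·
    · · · · · · # ·
    · · · · · # · ·
    · · · · # · · ·
    · · · · · · · ·
    · · · · · · · ·
    · · · · · · · ·
    · · · · · · · ·
    · · · · · · · ·
    · · · · · · · ·
T1:
  2·area = 12
  edge (12, 10)→(6, 16): d=(-6,6) right/bottom  bias=-1
  edge (6, 16)→(8, 12): d=(2,-4) top-left  bias=+0
  edge (8, 12)→(12, 10): d=(4,-2) top-left  bias=+0
    (7,3)@(15, 7): e=[0,18,-6] → ·  [on edge]
    (6,4)@(13, 9): e=[0,14,-2] → ·  [on edge]
    (5,5)@(11, 11): e=[0,10,2] → ·  [on edge]
    (4,6)@(9, 13): e=[0,6,6] → ·  [on edge]
    (3,7)@(7, 15): e=[0,2,10] → ·  [on edge]
    (2,8)@(5, 17): e=[0,-2,14] → ·  [on edge]
    (1,9)@(3, 19): e=[0,-6,18] → ·  [on edge]
    (0,10)@(1, 21): e=[0,-10,22] → ·  [on edge]
  covered (0 px):
    · · · · · · · ·
    · · · · · · · ·
    · · · · · · · ·
    · · · · · · · ·
    · · · · · · · ·
    · · · · · · · ·
    · · · · · · · ·
    · · · · · · · ·
    · · · · · · · ·
    · · · · · · · ·
    · · · · · · · ·
    · · · · · · · ·
T2:
  degenerate (2·area = 0) — covers nothing
T3:
  2·area = 18  (B↔C swapped to make it positive)
  edge (0, 20)→(9, 8): d=(9,-12) top-left  bias=+0
  edge (9, 8)→(0, 22): d=(-9,14) right/bottom  bias=-1
  edge (0, 22)→(0, 20): d=(0,-2) top-left  bias=+0
    (3,5)@(7, 11): e=[3,1,14] → #
    (4,5)@(9, 11): e=[27,-27,18] → ·
    (3,6)@(7, 13): e=[21,-17,14] → ·
    (1,8)@(3, 17): e=[9,3,6] → #
    (2,8)@(5, 17): e=[33,-25,10] → ·
    (0,9)@(1, 19): e=[3,13,2] → #
    (1,9)@(3, 19): e=[27,-15,6] → ·
    (0,10)@(1, 21): e=[21,-5,2] → ·
  covered (3 px):
    · · · · · · · ·
    · · · · · · · ·
    · · · · · · · ·
    · · · · · · · ·
    · · · · · · · ·
    · · · # · · · ·
    · · · · · · · ·
    · · · · · · · ·
    · # · · · · · ·
    # · · · · · · ·
    · · · · · · · ·
    · · · · · · · ·

Final: [2,0,10]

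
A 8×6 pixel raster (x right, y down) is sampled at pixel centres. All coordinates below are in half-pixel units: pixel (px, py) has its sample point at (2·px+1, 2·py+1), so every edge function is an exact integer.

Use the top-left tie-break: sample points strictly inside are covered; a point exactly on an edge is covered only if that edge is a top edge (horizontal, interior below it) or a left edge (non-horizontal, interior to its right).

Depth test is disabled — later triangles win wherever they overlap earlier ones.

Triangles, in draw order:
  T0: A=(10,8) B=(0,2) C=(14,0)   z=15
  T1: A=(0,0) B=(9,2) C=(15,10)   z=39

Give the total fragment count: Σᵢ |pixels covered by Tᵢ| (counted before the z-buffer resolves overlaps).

T0:
  2·area = 104
  edge (10, 8)→(0, 2): d=(-10,-6) top-left  bias=+0
  edge (0, 2)→(14, 0): d=(14,-2) top-left  bias=+0
  edge (14, 0)→(10, 8): d=(-4,8) right/bottom  bias=-1
    (3,0)@(7, 1): e=[52,0,52] → #  [on edge]
    (4,0)@(9, 1): e=[64,4,36] → #
    (5,0)@(11, 1): e=[76,8,20] → #
    (6,0)@(13, 1): e=[88,12,4] → #
    (7,0)@(15, 1): e=[100,16,-12] → ·
    (1,1)@(3, 3): e=[8,20,76] → #
    (2,1)@(5, 3): e=[20,24,60] → #
    (6,1)@(13, 3): e=[68,40,-4] → ·
    (1,2)@(3, 5): e=[-12,48,68] → ·
    (2,2)@(5, 5): e=[0,52,52] → #  [on edge]
    (6,2)@(13, 5): e=[48,68,-12] → ·
    (2,3)@(5, 7): e=[-20,80,44] → ·
    (7,5)@(15, 11): e=[0,156,-52] → ·  [on edge]
  covered (14 px):
    · · · # # # # ·
    · # # # # # · ·
    · · # # # # · ·
    · · · · # · · ·
    · · · · · · · ·
    · · · · · · · ·
T1:
  2·area = 60
  edge (0, 0)→(9, 2): d=(9,2) right/bottom  bias=-1
  edge (9, 2)→(15, 10): d=(6,8) right/bottom  bias=-1
  edge (15, 10)→(0, 0): d=(-15,-10) top-left  bias=+0
    (1,0)@(3, 1): e=[3,42,15] → #
    (2,0)@(5, 1): e=[-1,26,35] → ·
    (1,1)@(3, 3): e=[21,54,-15] → ·
    (2,1)@(5, 3): e=[17,38,5] → #
    (3,1)@(7, 3): e=[13,22,25] → #
    (4,1)@(9, 3): e=[9,6,45] → #
    (5,1)@(11, 3): e=[5,-10,65] → ·
    (2,2)@(5, 5): e=[35,50,-25] → ·
    (3,2)@(7, 5): e=[31,34,-5] → ·
    (4,2)@(9, 5): e=[27,18,15] → #
    (5,2)@(11, 5): e=[23,2,35] → #
    (6,2)@(13, 5): e=[19,-14,55] → ·
  covered (7 px):
    · # · · · · · ·
    · · # # # · · ·
    · · · · # # · ·
    · · · · · # · ·
    · · · · · · · ·
    · · · · · · · ·

Final: 21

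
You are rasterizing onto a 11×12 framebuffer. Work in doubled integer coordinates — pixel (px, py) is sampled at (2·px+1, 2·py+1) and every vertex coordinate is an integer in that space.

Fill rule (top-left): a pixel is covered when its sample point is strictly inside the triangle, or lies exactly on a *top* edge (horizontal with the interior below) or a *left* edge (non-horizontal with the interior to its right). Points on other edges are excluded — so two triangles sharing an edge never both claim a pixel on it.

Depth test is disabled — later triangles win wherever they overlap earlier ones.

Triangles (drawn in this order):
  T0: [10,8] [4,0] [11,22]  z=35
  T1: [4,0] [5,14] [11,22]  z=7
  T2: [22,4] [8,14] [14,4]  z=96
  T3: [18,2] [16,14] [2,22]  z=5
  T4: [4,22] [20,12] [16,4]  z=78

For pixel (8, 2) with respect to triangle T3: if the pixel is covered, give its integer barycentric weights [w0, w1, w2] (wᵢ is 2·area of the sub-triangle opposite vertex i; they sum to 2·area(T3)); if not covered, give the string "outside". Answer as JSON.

T0:
  2·area = 76  (B↔C swapped to make it positive)
  edge (10, 8)→(11, 22): d=(1,14) right/bottom  bias=-1
  edge (11, 22)→(4, 0): d=(-7,-22) top-left  bias=+0
  edge (4, 0)→(10, 8): d=(6,8) right/bottom  bias=-1
    (2,1)@(5, 3): e=[65,1,10] → X
    (3,1)@(7, 3): e=[37,45,-6] → .
    (2,2)@(5, 5): e=[67,-13,22] → .
    (3,2)@(7, 5): e=[39,31,6] → X
    (4,2)@(9, 5): e=[11,75,-10] → .
    (3,3)@(7, 7): e=[41,17,18] → X
    (4,3)@(9, 7): e=[13,61,2] → X
    (5,3)@(11, 7): e=[-15,105,-14] → .
    (3,4)@(7, 9): e=[43,3,30] → X
    (5,4)@(11, 9): e=[-13,91,-2] → .
    (3,5)@(7, 11): e=[45,-11,42] → .
    (4,5)@(9, 11): e=[17,33,26] → X
  covered (9 px):
    . . . . . . . . . . .
    . . X . . . . . . . .
    . . . X . . . . . . .
    . . . X X . . . . . .
    . . . X X . . . . . .
    . . . . X . . . . . .
    . . . . X . . . . . .
    . . . . X . . . . . .
    . . . . . . . . . . .
    . . . . . . . . . . .
    . . . . . . . . . . .
    . . . . . . . . . . .
T1:
  2·area = 76  (B↔C swapped to make it positive)
  edge (4, 0)→(11, 22): d=(7,22) right/bottom  bias=-1
  edge (11, 22)→(5, 14): d=(-6,-8) top-left  bias=+0
  edge (5, 14)→(4, 0): d=(-1,-14) top-left  bias=+0
    (2,2)@(5, 5): e=[13,54,9] → X
    (3,2)@(7, 5): e=[-31,70,37] → .
    (2,3)@(5, 7): e=[27,42,7] → X
    (3,3)@(7, 7): e=[-17,58,35] → .
    (2,4)@(5, 9): e=[41,30,5] → X
    (3,4)@(7, 9): e=[-3,46,33] → .
    (2,5)@(5, 11): e=[55,18,3] → X
    (3,5)@(7, 11): e=[11,34,31] → X
    (4,5)@(9, 11): e=[-33,50,59] → .
    (2,6)@(5, 13): e=[69,6,1] → X
    (4,6)@(9, 13): e=[-19,38,57] → .
    (2,7)@(5, 15): e=[83,-6,-1] → .
  covered (10 px):
    . . . . . . . . . . .
    . . . . . . . . . . .
    . . X . . . . . . . .
    . . X . . . . . . . .
    . . X . . . . . . . .
    . . X X . . . . . . .
    . . X X . . . . . . .
    . . . X . . . . . . .
    . . . . X . . . . . .
    . . . . X . . . . . .
    . . . . . . . . . . .
    . . . . . . . . . . .
T2:
  2·area = 80
  edge (22, 4)→(8, 14): d=(-14,10) right/bottom  bias=-1
  edge (8, 14)→(14, 4): d=(6,-10) top-left  bias=+0
  edge (14, 4)→(22, 4): d=(8,0) top-left  bias=+0
    (7,2)@(15, 5): e=[56,16,8] → X
    (8,2)@(17, 5): e=[36,36,8] → X
    (9,2)@(19, 5): e=[16,56,8] → X
    (10,2)@(21, 5): e=[-4,76,8] → .
    (6,3)@(13, 7): e=[48,8,24] → X
    (9,3)@(19, 7): e=[-12,68,24] → .
    (5,4)@(11, 9): e=[40,0,40] → X  [on edge]
    (7,4)@(15, 9): e=[0,40,40] → .  [on edge]
    (8,4)@(17, 9): e=[-20,60,40] → .
    (5,5)@(11, 11): e=[12,12,56] → X
    (6,5)@(13, 11): e=[-8,32,56] → .
    (4,6)@(9, 13): e=[4,4,72] → X
    (0,9)@(1, 19): e=[0,-40,120] → .  [on edge]
    (2,9)@(5, 19): e=[-40,0,120] → .  [on edge]
  covered (10 px):
    . . . . . . . . . . .
    . . . . . . . . . . .
    . . . . . . . X X X .
    . . . . . . X X X . .
    . . . . . X X . . . .
    . . . . . X . . . . .
    . . . . X . . . . . .
    . . . . . . . . . . .
    . . . . . . . . . . .
    . . . . . . . . . . .
    . . . . . . . . . . .
    . . . . . . . . . . .
T3:
  2·area = 152
  edge (18, 2)→(16, 14): d=(-2,12) right/bottom  bias=-1
  edge (16, 14)→(2, 22): d=(-14,8) right/bottom  bias=-1
  edge (2, 22)→(18, 2): d=(16,-20) top-left  bias=+0
    (8,2)@(17, 5): e=[6,118,28] → X
    (9,2)@(19, 5): e=[-18,102,68] → .
    (7,3)@(15, 7): e=[26,106,20] → X
    (9,3)@(19, 7): e=[-22,74,100] → .
    (6,4)@(13, 9): e=[46,94,12] → X
    (8,4)@(17, 9): e=[-2,62,92] → .
    (5,5)@(11, 11): e=[66,82,4] → X
    (8,5)@(17, 11): e=[-6,34,124] → .
    (5,6)@(11, 13): e=[62,54,36] → X
    (8,6)@(17, 13): e=[-10,6,156] → .
    (4,7)@(9, 15): e=[82,42,28] → X
    (7,7)@(15, 15): e=[10,-6,148] → .
  covered (19 px):
    . . . . . . . . . . .
    . . . . . . . . . . .
    . . . . . . . . X . .
    . . . . . . . X X . .
    . . . . . . X X . . .
    . . . . . X X X . . .
    . . . . . X X X . . .
    . . . . X X X . . . .
    . . . X X . . . . . .
    . . X X . . . . . . .
    . X . . . . . . . . .
    . . . . . . . . . . .
T4:
  2·area = 168  (B↔C swapped to make it positive)
  edge (4, 22)→(16, 4): d=(12,-18) top-left  bias=+0
  edge (16, 4)→(20, 12): d=(4,8) right/bottom  bias=-1
  edge (20, 12)→(4, 22): d=(-16,10) right/bottom  bias=-1
    (7,3)@(15, 7): e=[18,20,130] → X
    (8,3)@(17, 7): e=[54,4,110] → X
    (9,3)@(19, 7): e=[90,-12,90] → .
    (6,4)@(13, 9): e=[6,44,118] → X
    (9,4)@(19, 9): e=[114,-4,58] → .
    (6,5)@(13, 11): e=[30,52,86] → X
    (9,5)@(19, 11): e=[138,4,26] → X
    (10,5)@(21, 11): e=[174,-12,6] → .
    (5,6)@(11, 13): e=[18,76,74] → X
    (9,6)@(19, 13): e=[162,12,-6] → .
    (4,7)@(9, 15): e=[6,100,62] → X
    (8,7)@(17, 15): e=[150,36,-18] → .
  covered (21 px):
    . . . . . . . . . . .
    . . . . . . . . . . .
    . . . . . . . . . . .
    . . . . . . . X X . .
    . . . . . . X X X . .
    . . . . . . X X X X .
    . . . . . X X X X . .
    . . . . X X X X . . .
    . . . . X X . . . . .
    . . . X . . . . . . .
    . . X . . . . . . . .
    . . . . . . . . . . .

Result: [118,28,6]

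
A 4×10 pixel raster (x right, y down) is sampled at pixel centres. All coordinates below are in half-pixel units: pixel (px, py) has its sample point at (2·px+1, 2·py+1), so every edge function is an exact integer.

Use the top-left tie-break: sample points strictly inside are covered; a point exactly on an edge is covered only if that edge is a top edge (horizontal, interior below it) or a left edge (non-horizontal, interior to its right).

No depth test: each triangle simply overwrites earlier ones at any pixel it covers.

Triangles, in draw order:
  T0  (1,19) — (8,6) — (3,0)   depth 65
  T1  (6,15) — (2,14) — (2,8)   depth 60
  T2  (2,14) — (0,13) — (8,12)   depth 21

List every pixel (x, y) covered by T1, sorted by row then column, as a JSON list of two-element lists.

T0:
  2·area = 107  (B↔C swapped to make it positive)
  edge (1, 19)→(3, 0): d=(2,-19) top-left  bias=+0
  edge (3, 0)→(8, 6): d=(5,6) right/bottom  bias=-1
  edge (8, 6)→(1, 19): d=(-7,13) right/bottom  bias=-1
    (1,0)@(3, 1): e=[2,5,100] → █
    (2,0)@(5, 1): e=[40,-7,74] → ·
    (1,1)@(3, 3): e=[6,15,86] → █
    (2,1)@(5, 3): e=[44,3,60] → █
    (3,1)@(7, 3): e=[82,-9,34] → ·
    (1,2)@(3, 5): e=[10,25,72] → █
    (3,2)@(7, 5): e=[86,1,20] → █
    (1,3)@(3, 7): e=[14,35,58] → █
    (1,4)@(3, 9): e=[18,45,44] → █
    (3,4)@(7, 9): e=[94,21,-8] → ·
    (1,5)@(3, 11): e=[22,55,30] → █
    (3,5)@(7, 11): e=[98,31,-22] → ·
    (0,9)@(1, 19): e=[0,107,0] → ·  [on edge]
  covered (15 px):
    · █ · ·
    · █ █ ·
    · █ █ █
    · █ █ █
    · █ █ ·
    · █ █ ·
    · █ · ·
    · █ · ·
    · · · ·
    · · · ·
T1:
  2·area = 24
  edge (6, 15)→(2, 14): d=(-4,-1) top-left  bias=+0
  edge (2, 14)→(2, 8): d=(0,-6) top-left  bias=+0
  edge (2, 8)→(6, 15): d=(4,7) right/bottom  bias=-1
    (1,5)@(3, 11): e=[13,6,5] → █
    (2,5)@(5, 11): e=[15,18,-9] → ·
    (1,6)@(3, 13): e=[5,6,13] → █
    (2,6)@(5, 13): e=[7,18,-1] → ·
    (1,7)@(3, 15): e=[-3,6,21] → ·
  covered (2 px):
    · · · ·
    · · · ·
    · · · ·
    · · · ·
    · · · ·
    · █ · ·
    · █ · ·
    · · · ·
    · · · ·
    · · · ·
T2:
  2·area = 10
  edge (2, 14)→(0, 13): d=(-2,-1) top-left  bias=+0
  edge (0, 13)→(8, 12): d=(8,-1) top-left  bias=+0
  edge (8, 12)→(2, 14): d=(-6,2) right/bottom  bias=-1
    (0,6)@(1, 13): e=[1,1,8] → █
    (1,6)@(3, 13): e=[3,3,4] → █
    (2,6)@(5, 13): e=[5,5,0] → ·  [on edge]
    (0,7)@(1, 15): e=[-3,17,-4] → ·
    (1,7)@(3, 15): e=[-1,19,-8] → ·
  covered (2 px):
    · · · ·
    · · · ·
    · · · ·
    · · · ·
    · · · ·
    · · · ·
    █ █ · ·
    · · · ·
    · · · ·
    · · · ·

Result: [[1,5],[1,6]]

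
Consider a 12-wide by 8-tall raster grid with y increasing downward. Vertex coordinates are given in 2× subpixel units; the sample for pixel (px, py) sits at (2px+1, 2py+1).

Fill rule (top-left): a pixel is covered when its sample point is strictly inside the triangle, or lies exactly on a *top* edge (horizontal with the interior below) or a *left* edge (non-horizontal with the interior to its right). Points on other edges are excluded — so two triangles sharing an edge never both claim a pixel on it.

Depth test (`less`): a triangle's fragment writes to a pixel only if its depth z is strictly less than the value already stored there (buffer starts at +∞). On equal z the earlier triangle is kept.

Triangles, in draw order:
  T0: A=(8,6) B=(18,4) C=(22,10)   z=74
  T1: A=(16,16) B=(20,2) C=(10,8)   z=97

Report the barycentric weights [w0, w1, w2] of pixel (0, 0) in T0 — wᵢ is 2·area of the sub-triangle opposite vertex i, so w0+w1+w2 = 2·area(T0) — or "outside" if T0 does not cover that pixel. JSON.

T0:
  2·area = 68
  edge (8, 6)→(18, 4): d=(10,-2) top-left  bias=+0
  edge (18, 4)→(22, 10): d=(4,6) right/bottom  bias=-1
  edge (22, 10)→(8, 6): d=(-14,-4) top-left  bias=+0
    (11,1)@(23, 3): e=[0,-34,102] → .  [on edge]
    (6,2)@(13, 5): e=[0,34,34] → X  [on edge]
    (7,2)@(15, 5): e=[4,22,42] → X
    (8,2)@(17, 5): e=[8,10,50] → X
    (9,2)@(19, 5): e=[12,-2,58] → .
    (1,3)@(3, 7): e=[0,102,-34] → .  [on edge]
    (6,3)@(13, 7): e=[20,42,6] → X
    (9,3)@(19, 7): e=[32,6,30] → X
    (10,3)@(21, 7): e=[36,-6,38] → .
    (6,4)@(13, 9): e=[40,50,-22] → .
    (7,4)@(15, 9): e=[44,38,-14] → .
    (8,4)@(17, 9): e=[48,26,-6] → .
  covered (9 px):
    . . . . . . . . . . . .
    . . . . . . . . . . . .
    . . . . . . X X X . . .
    . . . . . . X X X X . .
    . . . . . . . . . X X .
    . . . . . . . . . . . .
    . . . . . . . . . . . .
    . . . . . . . . . . . .
T1:
  2·area = 116  (B↔C swapped to make it positive)
  edge (16, 16)→(10, 8): d=(-6,-8) top-left  bias=+0
  edge (10, 8)→(20, 2): d=(10,-6) top-left  bias=+0
  edge (20, 2)→(16, 16): d=(-4,14) right/bottom  bias=-1
    (9,1)@(19, 3): e=[102,4,10] → X
    (10,1)@(21, 3): e=[118,16,-18] → .
    (7,2)@(15, 5): e=[58,0,58] → X  [on edge]
    (8,2)@(17, 5): e=[74,12,30] → X
    (10,2)@(21, 5): e=[106,36,-26] → .
    (6,3)@(13, 7): e=[30,8,78] → X
    (9,3)@(19, 7): e=[78,44,-6] → .
    (5,4)@(11, 9): e=[2,16,98] → X
    (9,4)@(19, 9): e=[66,64,-14] → .
    (2,5)@(5, 11): e=[-58,0,174] → .  [on edge]
    (5,5)@(11, 11): e=[-10,36,90] → .
    (6,5)@(13, 11): e=[6,48,62] → X
  covered (15 px):
    . . . . . . . . . . . .
    . . . . . . . . . X . .
    . . . . . . . X X X . .
    . . . . . . X X X . . .
    . . . . . X X X X . . .
    . . . . . . X X X . . .
    . . . . . . . X . . . .
    . . . . . . . . . . . .

Final: "outside"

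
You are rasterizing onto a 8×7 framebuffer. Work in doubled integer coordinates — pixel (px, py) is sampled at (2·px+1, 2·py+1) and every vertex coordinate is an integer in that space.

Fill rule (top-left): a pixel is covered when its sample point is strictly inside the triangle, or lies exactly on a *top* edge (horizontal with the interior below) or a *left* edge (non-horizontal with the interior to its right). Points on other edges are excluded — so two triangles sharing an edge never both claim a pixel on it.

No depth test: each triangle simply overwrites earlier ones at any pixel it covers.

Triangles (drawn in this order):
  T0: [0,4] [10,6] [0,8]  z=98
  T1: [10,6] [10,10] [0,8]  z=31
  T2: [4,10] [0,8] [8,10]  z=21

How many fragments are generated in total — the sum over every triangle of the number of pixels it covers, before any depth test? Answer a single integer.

T0:
  2·area = 40
  edge (0, 4)→(10, 6): d=(10,2) right/bottom  bias=-1
  edge (10, 6)→(0, 8): d=(-10,2) right/bottom  bias=-1
  edge (0, 8)→(0, 4): d=(0,-4) top-left  bias=+0
    (0,2)@(1, 5): e=[8,28,4] → X
    (1,2)@(3, 5): e=[4,24,12] → X
    (2,2)@(5, 5): e=[0,20,20] → .  [on edge]
    (7,2)@(15, 5): e=[-20,0,60] → .  [on edge]
    (0,3)@(1, 7): e=[28,8,4] → X
    (2,3)@(5, 7): e=[20,0,20] → .  [on edge]
    (7,3)@(15, 7): e=[0,-20,60] → .  [on edge]
    (0,4)@(1, 9): e=[48,-12,4] → .
    (1,4)@(3, 9): e=[44,-16,12] → .
  covered (4 px):
    . . . . . . . .
    . . . . . . . .
    X X . . . . . .
    X X . . . . . .
    . . . . . . . .
    . . . . . . . .
    . . . . . . . .
T1:
  2·area = 40
  edge (10, 6)→(10, 10): d=(0,4) right/bottom  bias=-1
  edge (10, 10)→(0, 8): d=(-10,-2) top-left  bias=+0
  edge (0, 8)→(10, 6): d=(10,-2) top-left  bias=+0
    (7,2)@(15, 5): e=[-20,60,0] → .  [on edge]
    (2,3)@(5, 7): e=[20,20,0] → X  [on edge]
    (3,3)@(7, 7): e=[12,24,4] → X
    (4,3)@(9, 7): e=[4,28,8] → X
    (5,3)@(11, 7): e=[-4,32,12] → .
    (2,4)@(5, 9): e=[20,0,20] → X  [on edge]
    (5,4)@(11, 9): e=[-4,12,32] → .
    (2,5)@(5, 11): e=[20,-20,40] → .
    (3,5)@(7, 11): e=[12,-16,44] → .
    (4,5)@(9, 11): e=[4,-12,48] → .
    (7,5)@(15, 11): e=[-20,0,60] → .  [on edge]
  covered (6 px):
    . . . . . . . .
    . . . . . . . .
    . . . . . . . .
    . . X X X . . .
    . . X X X . . .
    . . . . . . . .
    . . . . . . . .
T2:
  2·area = 8
  edge (4, 10)→(0, 8): d=(-4,-2) top-left  bias=+0
  edge (0, 8)→(8, 10): d=(8,2) right/bottom  bias=-1
  edge (8, 10)→(4, 10): d=(-4,0) right/bottom  bias=-1
    (1,4)@(3, 9): e=[2,2,4] → X
    (2,4)@(5, 9): e=[6,-2,4] → .
    (1,5)@(3, 11): e=[-6,18,-4] → .
  covered (1 px):
    . . . . . . . .
    . . . . . . . .
    . . . . . . . .
    . . . . . . . .
    . X . . . . . .
    . . . . . . . .
    . . . . . . . .

Answer: 11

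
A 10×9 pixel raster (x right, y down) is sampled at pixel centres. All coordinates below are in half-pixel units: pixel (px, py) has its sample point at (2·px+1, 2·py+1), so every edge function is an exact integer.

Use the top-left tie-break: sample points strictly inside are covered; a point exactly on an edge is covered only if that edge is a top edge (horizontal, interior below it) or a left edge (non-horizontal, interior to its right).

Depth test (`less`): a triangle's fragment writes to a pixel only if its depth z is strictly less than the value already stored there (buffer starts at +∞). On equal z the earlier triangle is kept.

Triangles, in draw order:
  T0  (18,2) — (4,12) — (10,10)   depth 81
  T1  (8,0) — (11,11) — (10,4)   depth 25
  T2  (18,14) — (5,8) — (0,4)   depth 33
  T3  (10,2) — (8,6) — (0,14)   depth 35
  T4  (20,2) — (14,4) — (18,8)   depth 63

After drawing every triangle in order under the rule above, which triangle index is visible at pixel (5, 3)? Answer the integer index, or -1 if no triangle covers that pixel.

T0:
  2·area = 32  (B↔C swapped to make it positive)
  edge (18, 2)→(10, 10): d=(-8,8) right/bottom  bias=-1
  edge (10, 10)→(4, 12): d=(-6,2) right/bottom  bias=-1
  edge (4, 12)→(18, 2): d=(14,-10) top-left  bias=+0
    (9,0)@(19, 1): e=[0,36,-4] → .  [on edge]
    (8,1)@(17, 3): e=[0,28,4] → .  [on edge]
    (7,2)@(15, 5): e=[0,20,12] → .  [on edge]
    (5,3)@(11, 7): e=[16,16,0] → X  [on edge]
    (6,3)@(13, 7): e=[0,12,20] → .  [on edge]
    (9,3)@(19, 7): e=[-48,0,80] → .  [on edge]
    (4,4)@(9, 9): e=[16,8,8] → X
    (5,4)@(11, 9): e=[0,4,28] → .  [on edge]
    (6,4)@(13, 9): e=[-16,0,48] → .  [on edge]
    (3,5)@(7, 11): e=[16,0,16] → .  [on edge]
    (4,5)@(9, 11): e=[0,-4,36] → .  [on edge]
    (0,6)@(1, 13): e=[48,0,-16] → .  [on edge]
    (3,6)@(7, 13): e=[0,-12,44] → .  [on edge]
    (2,7)@(5, 15): e=[0,-20,52] → .  [on edge]
    (1,8)@(3, 17): e=[0,-28,60] → .  [on edge]
  covered (2 px):
    . . . . . . . . . .
    . . . . . . . . . .
    . . . . . . . . . .
    . . . . . X . . . .
    . . . . X . . . . .
    . . . . . . . . . .
    . . . . . . . . . .
    . . . . . . . . . .
    . . . . . . . . . .
T1:
  2·area = 10  (B↔C swapped to make it positive)
  edge (8, 0)→(10, 4): d=(2,4) right/bottom  bias=-1
  edge (10, 4)→(11, 11): d=(1,7) right/bottom  bias=-1
  edge (11, 11)→(8, 0): d=(-3,-11) top-left  bias=+0
    (4,1)@(9, 3): e=[2,6,2] → X
    (5,1)@(11, 3): e=[-6,-8,24] → .
    (4,2)@(9, 5): e=[6,8,-4] → .
    (5,5)@(11, 11): e=[10,0,0] → .  [on edge]
  covered (1 px):
    . . . . . . . . . .
    . . . . X . . . . .
    . . . . . . . . . .
    . . . . . . . . . .
    . . . . . . . . . .
    . . . . . . . . . .
    . . . . . . . . . .
    . . . . . . . . . .
    . . . . . . . . . .
T2:
  2·area = 22
  edge (18, 14)→(5, 8): d=(-13,-6) top-left  bias=+0
  edge (5, 8)→(0, 4): d=(-5,-4) top-left  bias=+0
  edge (0, 4)→(18, 14): d=(18,10) right/bottom  bias=-1
    (2,3)@(5, 7): e=[13,5,4] → X
    (3,3)@(7, 7): e=[25,13,-16] → .
    (2,4)@(5, 9): e=[-13,-5,40] → .
    (4,4)@(9, 9): e=[11,11,0] → .  [on edge]
  covered (1 px):
    . . . . . . . . . .
    . . . . . . . . . .
    . . . . . . . . . .
    . . X . . . . . . .
    . . . . . . . . . .
    . . . . . . . . . .
    . . . . . . . . . .
    . . . . . . . . . .
    . . . . . . . . . .
T3:
  2·area = 16
  edge (10, 2)→(8, 6): d=(-2,4) right/bottom  bias=-1
  edge (8, 6)→(0, 14): d=(-8,8) right/bottom  bias=-1
  edge (0, 14)→(10, 2): d=(10,-12) top-left  bias=+0
    (6,0)@(13, 1): e=[-10,0,26] → .  [on edge]
    (5,1)@(11, 3): e=[-6,0,22] → .  [on edge]
    (4,2)@(9, 5): e=[-2,0,18] → .  [on edge]
    (3,3)@(7, 7): e=[2,0,14] → .  [on edge]
    (2,4)@(5, 9): e=[6,0,10] → .  [on edge]
    (1,5)@(3, 11): e=[10,0,6] → .  [on edge]
    (0,6)@(1, 13): e=[14,0,2] → .  [on edge]
  covered (0 px):
    . . . . . . . . . .
    . . . . . . . . . .
    . . . . . . . . . .
    . . . . . . . . . .
    . . . . . . . . . .
    . . . . . . . . . .
    . . . . . . . . . .
    . . . . . . . . . .
    . . . . . . . . . .
T4:
  2·area = 32  (B↔C swapped to make it positive)
  edge (20, 2)→(18, 8): d=(-2,6) right/bottom  bias=-1
  edge (18, 8)→(14, 4): d=(-4,-4) top-left  bias=+0
  edge (14, 4)→(20, 2): d=(6,-2) top-left  bias=+0
    (5,0)@(11, 1): e=[56,0,-24] → .  [on edge]
    (6,1)@(13, 3): e=[40,0,-8] → .  [on edge]
    (8,1)@(17, 3): e=[16,16,0] → X  [on edge]
    (9,1)@(19, 3): e=[4,24,4] → X
    (5,2)@(11, 5): e=[48,-16,0] → .  [on edge]
    (7,2)@(15, 5): e=[24,0,8] → X  [on edge]
    (9,2)@(19, 5): e=[0,16,16] → .  [on edge]
    (2,3)@(5, 7): e=[80,-48,0] → .  [on edge]
    (7,3)@(15, 7): e=[20,-8,20] → .
    (8,3)@(17, 7): e=[8,0,24] → X  [on edge]
    (9,3)@(19, 7): e=[-4,8,28] → .
    (8,4)@(17, 9): e=[4,-8,36] → .
    (9,4)@(19, 9): e=[-8,0,40] → .  [on edge]
    (8,5)@(17, 11): e=[0,-16,48] → .  [on edge]
    (7,8)@(15, 17): e=[0,-48,80] → .  [on edge]
  covered (5 px):
    . . . . . . . . . .
    . . . . . . . . X X
    . . . . . . . X X .
    . . . . . . . . X .
    . . . . . . . . . .
    . . . . . . . . . .
    . . . . . . . . . .
    . . . . . . . . . .
    . . . . . . . . . .

Z-buffer (winner per pixel, '.' = empty):
  . . . . . . . . . .
  . . . . 1 . . . 4 4
  . . . . . . . 4 4 .
  . . 2 . . 0 . . 4 .
  . . . . 0 . . . . .
  . . . . . . . . . .
  . . . . . . . . . .
  . . . . . . . . . .
  . . . . . . . . . .

Result: 0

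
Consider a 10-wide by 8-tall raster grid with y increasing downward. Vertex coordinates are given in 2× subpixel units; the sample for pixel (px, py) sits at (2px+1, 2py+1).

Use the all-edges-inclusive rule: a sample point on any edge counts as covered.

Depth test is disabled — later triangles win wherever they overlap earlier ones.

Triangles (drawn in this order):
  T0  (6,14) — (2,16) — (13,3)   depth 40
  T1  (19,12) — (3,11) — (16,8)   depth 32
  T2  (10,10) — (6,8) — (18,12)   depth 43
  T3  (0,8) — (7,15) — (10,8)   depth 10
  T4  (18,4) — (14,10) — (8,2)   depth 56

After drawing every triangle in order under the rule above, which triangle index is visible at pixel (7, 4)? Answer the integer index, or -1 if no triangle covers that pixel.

T0:
  2·area = 30
  edge (6, 14)→(2, 16): d=(-4,2) inclusive
  edge (2, 16)→(13, 3): d=(11,-13) inclusive
  edge (13, 3)→(6, 14): d=(-7,11) inclusive
    (6,1)@(13, 3): e=[30,0,0] → █  [on edge]
    (7,1)@(15, 3): e=[26,26,-22] → ·
    (6,2)@(13, 5): e=[22,22,-14] → ·
    (4,4)@(9, 9): e=[14,14,2] → █
    (5,4)@(11, 9): e=[10,40,-20] → ·
    (3,5)@(7, 11): e=[10,10,10] → █
    (4,5)@(9, 11): e=[6,36,-12] → ·
    (2,6)@(5, 13): e=[6,6,18] → █
    (3,6)@(7, 13): e=[2,32,-4] → ·
    (1,7)@(3, 15): e=[2,2,26] → █
    (2,7)@(5, 15): e=[-2,28,4] → ·
  covered (5 px):
    · · · · · · · · · ·
    · · · · · · █ · · ·
    · · · · · · · · · ·
    · · · · · · · · · ·
    · · · · █ · · · · ·
    · · · █ · · · · · ·
    · · █ · · · · · · ·
    · █ · · · · · · · ·
T1:
  2·area = 61
  edge (19, 12)→(3, 11): d=(-16,-1) inclusive
  edge (3, 11)→(16, 8): d=(13,-3) inclusive
  edge (16, 8)→(19, 12): d=(3,4) inclusive
    (6,4)@(13, 9): e=[42,4,15] → █
    (7,4)@(15, 9): e=[44,10,7] → █
    (8,4)@(17, 9): e=[46,16,-1] → ·
    (1,5)@(3, 11): e=[0,0,61] → █  [on edge]
    (2,5)@(5, 11): e=[2,6,53] → █
    (3,5)@(7, 11): e=[4,12,45] → █
    (4,5)@(9, 11): e=[6,18,37] → █
    (5,5)@(11, 11): e=[8,24,29] → █
    (8,5)@(17, 11): e=[14,42,5] → █
    (9,5)@(19, 11): e=[16,48,-3] → ·
    (1,6)@(3, 13): e=[-32,26,67] → ·
    (2,6)@(5, 13): e=[-30,32,59] → ·
  covered (10 px):
    · · · · · · · · · ·
    · · · · · · · · · ·
    · · · · · · · · · ·
    · · · · · · · · · ·
    · · · · · · █ █ · ·
    · █ █ █ █ █ █ █ █ ·
    · · · · · · · · · ·
    · · · · · · · · · ·
T2:
  2·area = 8
  edge (10, 10)→(6, 8): d=(-4,-2) inclusive
  edge (6, 8)→(18, 12): d=(12,4) inclusive
  edge (18, 12)→(10, 10): d=(-8,-2) inclusive
    (1,3)@(3, 7): e=[-2,0,10] → ·  [on edge]
    (4,4)@(9, 9): e=[2,0,6] → █  [on edge]
    (5,4)@(11, 9): e=[6,-8,10] → ·
    (4,5)@(9, 11): e=[-6,24,-10] → ·
    (7,5)@(15, 11): e=[6,0,2] → █  [on edge]
    (8,5)@(17, 11): e=[10,-8,6] → ·
    (7,6)@(15, 13): e=[-2,24,-14] → ·
  covered (2 px):
    · · · · · · · · · ·
    · · · · · · · · · ·
    · · · · · · · · · ·
    · · · · · · · · · ·
    · · · · █ · · · · ·
    · · · · · · · █ · ·
    · · · · · · · · · ·
    · · · · · · · · · ·
T3:
  2·area = 70  (B↔C swapped to make it positive)
  edge (0, 8)→(10, 8): d=(10,0) inclusive
  edge (10, 8)→(7, 15): d=(-3,7) inclusive
  edge (7, 15)→(0, 8): d=(-7,-7) inclusive
    (6,0)@(13, 1): e=[-70,0,140] → ·  [on edge]
    (0,4)@(1, 9): e=[10,60,0] → █  [on edge]
    (1,4)@(3, 9): e=[10,46,14] → █
    (2,4)@(5, 9): e=[10,32,28] → █
    (3,4)@(7, 9): e=[10,18,42] → █
    (4,4)@(9, 9): e=[10,4,56] → █
    (5,4)@(11, 9): e=[10,-10,70] → ·
    (0,5)@(1, 11): e=[30,54,-14] → ·
    (1,5)@(3, 11): e=[30,40,0] → █  [on edge]
    (4,5)@(9, 11): e=[30,-2,42] → ·
    (1,6)@(3, 13): e=[50,34,-14] → ·
    (2,6)@(5, 13): e=[50,20,0] → █  [on edge]
    (3,7)@(7, 15): e=[70,0,0] → █  [on edge]
  covered (11 px):
    · · · · · · · · · ·
    · · · · · · · · · ·
    · · · · · · · · · ·
    · · · · · · · · · ·
    █ █ █ █ █ · · · · ·
    · █ █ █ · · · · · ·
    · · █ █ · · · · · ·
    · · · █ · · · · · ·
T4:
  2·area = 68
  edge (18, 4)→(14, 10): d=(-4,6) inclusive
  edge (14, 10)→(8, 2): d=(-6,-8) inclusive
  edge (8, 2)→(18, 4): d=(10,2) inclusive
    (1,0)@(3, 1): e=[102,-34,0] → ·  [on edge]
    (4,1)@(9, 3): e=[58,2,8] → █
    (5,1)@(11, 3): e=[46,18,4] → █
    (6,1)@(13, 3): e=[34,34,0] → █  [on edge]
    (7,1)@(15, 3): e=[22,50,-4] → ·
    (4,2)@(9, 5): e=[50,-10,28] → ·
    (5,2)@(11, 5): e=[38,6,24] → █
    (7,2)@(15, 5): e=[14,38,16] → █
    (8,2)@(17, 5): e=[2,54,12] → █
    (9,2)@(19, 5): e=[-10,70,8] → ·
    (5,3)@(11, 7): e=[30,-6,44] → ·
    (6,3)@(13, 7): e=[18,10,40] → █
  covered (9 px):
    · · · · · · · · · ·
    · · · · █ █ █ · · ·
    · · · · · █ █ █ █ ·
    · · · · · · █ █ · ·
    · · · · · · · · · ·
    · · · · · · · · · ·
    · · · · · · · · · ·
    · · · · · · · · · ·

Z-buffer (winner per pixel, '.' = empty):
  . . . . . . . . . .
  . . . . 4 4 4 . . .
  . . . . . 4 4 4 4 .
  . . . . . . 4 4 . .
  3 3 3 3 3 . 1 1 . .
  . 3 3 3 1 1 1 2 1 .
  . . 3 3 . . . . . .
  . 0 . 3 . . . . . .

Result: 1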